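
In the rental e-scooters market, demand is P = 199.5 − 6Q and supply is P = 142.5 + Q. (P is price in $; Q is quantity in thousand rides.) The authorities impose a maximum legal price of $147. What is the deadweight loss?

Competitive equilibrium: 199.5 − 6Q = 142.5 + Q → Q* = 8.1429, P* = 150.6429.
At the ceiling P = 147, quantity supplied = (147 − 142.5)/1 = 4.5.
Willingness to pay at Q' = 4.5: 199.5 − 6·4.5 = 172.5.
ΔQ = 8.1429 − 4.5 = 3.6429; wedge = 172.5 − 147 = 25.5.
DWL = ½ × 3.6429 × 25.5 = $46.45 thousand.

$46.45 thousand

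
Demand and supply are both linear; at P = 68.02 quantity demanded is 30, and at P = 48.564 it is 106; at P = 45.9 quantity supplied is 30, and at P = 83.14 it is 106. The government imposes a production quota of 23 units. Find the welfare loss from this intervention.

501.06

Demand slope = (48.564 − 68.02)/(106 − 30) = −0.256, so P = 75.7 − 0.256Q.
Supply slope = (83.14 − 45.9)/(106 − 30) = 0.49, so P = 31.2 + 0.49Q.
Competitive equilibrium: 75.7 − 0.256Q = 31.2 + 0.49Q → Q* = 59.6515, P* = 60.4292.
At Q = 23: demand price = 75.7 − 0.256·23 = 69.812; supply price = 31.2 + 0.49·23 = 42.47.
ΔQ = 59.6515 − 23 = 36.6515; wedge = 69.812 − 42.47 = 27.342.
Deadweight loss = ½ × 36.6515 × 27.342 = 501.06.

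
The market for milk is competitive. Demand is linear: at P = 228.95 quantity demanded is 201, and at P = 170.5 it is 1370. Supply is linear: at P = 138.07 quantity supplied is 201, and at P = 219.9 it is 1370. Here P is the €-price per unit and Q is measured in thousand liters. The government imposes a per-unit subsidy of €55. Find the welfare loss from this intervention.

Demand slope = (170.5 − 228.95)/(1370 − 201) = −0.05, so P = 239 − 0.05Q.
Supply slope = (219.9 − 138.07)/(1370 − 201) = 0.07, so P = 124 + 0.07Q.
Competitive equilibrium: 239 − 0.05Q = 124 + 0.07Q → Q* = 958.3333, P* = 191.0833.
The subsidy lowers effective supply by 55: P = 69 + 0.07Q.
New quantity: 239 − 0.05Q = 69 + 0.07Q → Q' = 1416.6667.
Overproduction ΔQ = 1416.6667 − 958.3333 = 458.3334; wedge = subsidy = 55.
The triangle = ½ × 458.3334 × 55 = €12604.17 thousand.

€12604.17 thousand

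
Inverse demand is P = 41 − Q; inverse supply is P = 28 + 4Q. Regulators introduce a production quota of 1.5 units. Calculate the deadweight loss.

Competitive equilibrium: 41 − Q = 28 + 4Q → Q* = 2.6, P* = 38.4.
At Q = 1.5: demand price = 41 − 1·1.5 = 39.5; supply price = 28 + 4·1.5 = 34.
ΔQ = 2.6 − 1.5 = 1.1; wedge = 39.5 − 34 = 5.5.
The triangle = ½ × 1.1 × 5.5 = 3.025.

3.025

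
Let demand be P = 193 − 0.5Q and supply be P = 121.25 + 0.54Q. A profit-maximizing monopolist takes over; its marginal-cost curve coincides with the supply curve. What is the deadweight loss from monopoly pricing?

Competitive equilibrium: 193 − 0.5Q = 121.25 + 0.54Q → Q* = 68.9904, P* = 158.5048.
Marginal revenue: MR = 193 − Q. Set MR = MC: 193 − Q = 121.25 + 0.54Q → Q_m = 46.5909.
Price P_m = 193 − 0.5·46.5909 = 169.7046; MC(Q_m) = 121.25 + 0.54·46.5909 = 146.4091.
Competitive Q* = 68.9904, so ΔQ = 22.3995; wedge = 169.7046 − 146.4091 = 23.2955.
Deadweight loss = ½ × 22.3995 × 23.2955 = 260.90.

260.90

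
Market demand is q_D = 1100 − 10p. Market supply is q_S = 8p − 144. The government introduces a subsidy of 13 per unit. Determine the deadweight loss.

375.56

In inverse form: demand p = 110 − 0.1q, supply p = 18 + 0.125q.
Competitive equilibrium: 110 − 0.1q = 18 + 0.125q → q* = 408.8889, p* = 69.1111.
The subsidy lowers effective supply by 13: p = 5 + 0.125q.
New quantity: 110 − 0.1q = 5 + 0.125q → q' = 466.6667.
Overproduction Δq = 466.6667 − 408.8889 = 57.7778; wedge = subsidy = 13.
The triangle = ½ × 57.7778 × 13 = 375.56.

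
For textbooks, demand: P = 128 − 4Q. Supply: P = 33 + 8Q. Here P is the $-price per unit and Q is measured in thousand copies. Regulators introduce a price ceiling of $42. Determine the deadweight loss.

$276.76 thousand

Competitive equilibrium: 128 − 4Q = 33 + 8Q → Q* = 7.9167, P* = 96.3333.
At the ceiling P = 42, quantity supplied = (42 − 33)/8 = 1.125.
Willingness to pay at Q' = 1.125: 128 − 4·1.125 = 123.5.
ΔQ = 7.9167 − 1.125 = 6.7917; wedge = 123.5 − 42 = 81.5.
The triangle = ½ × 6.7917 × 81.5 = $276.76 thousand.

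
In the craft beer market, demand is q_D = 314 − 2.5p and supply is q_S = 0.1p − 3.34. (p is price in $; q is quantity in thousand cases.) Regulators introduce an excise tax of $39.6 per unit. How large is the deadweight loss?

In inverse form: demand p = 125.6 − 0.4q, supply p = 33.4 + 10q.
Competitive equilibrium: 125.6 − 0.4q = 33.4 + 10q → q* = 8.8654, p* = 122.0538.
With the tax, the buyer price exceeds the seller price by 39.6: (125.6 − 0.4q) − (33.4 + 10q) = 39.6 → q' = 5.0577.
Δq = 8.8654 − 5.0577 = 3.8077; the wedge equals the tax, 39.6.
Welfare loss = ½ × 3.8077 × 39.6 = $75.39 thousand.

$75.39 thousand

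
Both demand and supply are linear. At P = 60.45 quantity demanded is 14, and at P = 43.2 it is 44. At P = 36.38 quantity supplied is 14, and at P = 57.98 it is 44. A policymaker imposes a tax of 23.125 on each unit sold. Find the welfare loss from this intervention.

Demand slope = (43.2 − 60.45)/(44 − 14) = −0.575, so P = 68.5 − 0.575Q.
Supply slope = (57.98 − 36.38)/(44 − 14) = 0.72, so P = 26.3 + 0.72Q.
Competitive equilibrium: 68.5 − 0.575Q = 26.3 + 0.72Q → Q* = 32.5869, P* = 49.7625.
With the tax, the buyer price exceeds the seller price by 23.125: (68.5 − 0.575Q) − (26.3 + 0.72Q) = 23.125 → Q' = 14.7297.
ΔQ = 32.5869 − 14.7297 = 17.8572; the wedge equals the tax, 23.125.
Welfare loss = ½ × 17.8572 × 23.125 = 206.47.

206.47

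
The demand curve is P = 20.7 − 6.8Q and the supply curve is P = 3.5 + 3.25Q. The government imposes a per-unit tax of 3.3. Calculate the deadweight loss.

0.54

Competitive equilibrium: 20.7 − 6.8Q = 3.5 + 3.25Q → Q* = 1.7114, P* = 9.0622.
With the tax, the buyer price exceeds the seller price by 3.3: (20.7 − 6.8Q) − (3.5 + 3.25Q) = 3.3 → Q' = 1.3831.
ΔQ = 1.7114 − 1.3831 = 0.3283; the wedge equals the tax, 3.3.
Welfare loss = ½ × 0.3283 × 3.3 = 0.54.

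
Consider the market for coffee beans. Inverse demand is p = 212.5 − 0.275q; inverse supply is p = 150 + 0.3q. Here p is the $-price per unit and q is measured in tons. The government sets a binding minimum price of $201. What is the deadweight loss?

$1285.87

Competitive equilibrium: 212.5 − 0.275q = 150 + 0.3q → q* = 108.6957, p* = 182.6087.
At the floor p = 201, quantity demanded = (212.5 − 201)/0.275 = 41.8182.
Sellers' marginal cost at q' = 41.8182: 150 + 0.3·41.8182 = 162.5455.
Δq = 108.6957 − 41.8182 = 66.8775; wedge = 201 − 162.5455 = 38.4545.
Welfare loss = ½ × 66.8775 × 38.4545 = $1285.87.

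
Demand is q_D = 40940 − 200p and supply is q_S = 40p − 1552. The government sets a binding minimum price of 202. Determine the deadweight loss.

373501.50

In inverse form: demand p = 204.7 − 0.005q, supply p = 38.8 + 0.025q.
Competitive equilibrium: 204.7 − 0.005q = 38.8 + 0.025q → q* = 5530, p* = 177.05.
At the floor p = 202, quantity demanded = (204.7 − 202)/0.005 = 540.
Sellers' marginal cost at q' = 540: 38.8 + 0.025·540 = 52.3.
Δq = 5530 − 540 = 4990; wedge = 202 − 52.3 = 149.7.
Welfare loss = ½ × 4990 × 149.7 = 373501.50.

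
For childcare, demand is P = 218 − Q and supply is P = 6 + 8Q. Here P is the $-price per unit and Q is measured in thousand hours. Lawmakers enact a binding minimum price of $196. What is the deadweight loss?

Competitive equilibrium: 218 − Q = 6 + 8Q → Q* = 23.5556, P* = 194.4444.
At the floor P = 196, quantity demanded = (218 − 196)/1 = 22.
Sellers' marginal cost at Q' = 22: 6 + 8·22 = 182.
ΔQ = 23.5556 − 22 = 1.5556; wedge = 196 − 182 = 14.
The triangle = ½ × 1.5556 × 14 = $10.89 thousand.

$10.89 thousand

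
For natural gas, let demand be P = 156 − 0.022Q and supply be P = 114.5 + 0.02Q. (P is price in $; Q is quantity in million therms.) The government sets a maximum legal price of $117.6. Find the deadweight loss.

$14575 million

Competitive equilibrium: 156 − 0.022Q = 114.5 + 0.02Q → Q* = 988.0952, P* = 134.2619.
At the ceiling P = 117.6, quantity supplied = (117.6 − 114.5)/0.02 = 155.
Willingness to pay at Q' = 155: 156 − 0.022·155 = 152.59.
ΔQ = 988.0952 − 155 = 833.0952; wedge = 152.59 − 117.6 = 34.99.
Deadweight loss = ½ × 833.0952 × 34.99 = $14575 million.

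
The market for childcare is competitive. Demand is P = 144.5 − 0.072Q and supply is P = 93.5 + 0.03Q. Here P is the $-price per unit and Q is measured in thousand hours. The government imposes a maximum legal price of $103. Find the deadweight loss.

Competitive equilibrium: 144.5 − 0.072Q = 93.5 + 0.03Q → Q* = 500, P* = 108.5.
At the ceiling P = 103, quantity supplied = (103 − 93.5)/0.03 = 316.6667.
Willingness to pay at Q' = 316.6667: 144.5 − 0.072·316.6667 = 121.7.
ΔQ = 500 − 316.6667 = 183.3333; wedge = 121.7 − 103 = 18.7.
Welfare loss = ½ × 183.3333 × 18.7 = $1714.17 thousand.

$1714.17 thousand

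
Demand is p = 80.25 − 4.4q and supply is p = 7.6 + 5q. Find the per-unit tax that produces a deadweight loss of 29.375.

23.5

Competitive equilibrium: 80.25 − 4.4q = 7.6 + 5q → q* = 7.7287, p* = 46.2436.
A tax t gives Δq = t/9.4 and wedge t, so DWL = t²/18.8.
t²/18.8 = 29.375 → t² = 552.25 → t = 23.5.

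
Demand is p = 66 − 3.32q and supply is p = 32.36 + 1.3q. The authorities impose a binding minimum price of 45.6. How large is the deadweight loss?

2.99

Competitive equilibrium: 66 − 3.32q = 32.36 + 1.3q → q* = 7.2814, p* = 41.8258.
At the floor p = 45.6, quantity demanded = (66 − 45.6)/3.32 = 6.1446.
Sellers' marginal cost at q' = 6.1446: 32.36 + 1.3·6.1446 = 40.348.
Δq = 7.2814 − 6.1446 = 1.1368; wedge = 45.6 − 40.348 = 5.252.
The triangle = ½ × 1.1368 × 5.252 = 2.99.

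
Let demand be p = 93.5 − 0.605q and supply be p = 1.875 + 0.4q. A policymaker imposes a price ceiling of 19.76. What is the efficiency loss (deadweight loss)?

Competitive equilibrium: 93.5 − 0.605q = 1.875 + 0.4q → q* = 91.1692, p* = 38.3427.
At the ceiling p = 19.76, quantity supplied = (19.76 − 1.875)/0.4 = 44.7125.
Willingness to pay at q' = 44.7125: 93.5 − 0.605·44.7125 = 66.4489.
Δq = 91.1692 − 44.7125 = 46.4567; wedge = 66.4489 − 19.76 = 46.6889.
Deadweight loss = ½ × 46.4567 × 46.6889 = 1084.51.

1084.51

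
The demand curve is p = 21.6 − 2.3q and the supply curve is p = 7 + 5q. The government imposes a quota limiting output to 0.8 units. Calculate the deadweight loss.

Competitive equilibrium: 21.6 − 2.3q = 7 + 5q → q* = 2, p* = 17.
At q = 0.8: demand price = 21.6 − 2.3·0.8 = 19.76; supply price = 7 + 5·0.8 = 11.
Δq = 2 − 0.8 = 1.2; wedge = 19.76 − 11 = 8.76.
Welfare loss = ½ × 1.2 × 8.76 = 5.256.

5.256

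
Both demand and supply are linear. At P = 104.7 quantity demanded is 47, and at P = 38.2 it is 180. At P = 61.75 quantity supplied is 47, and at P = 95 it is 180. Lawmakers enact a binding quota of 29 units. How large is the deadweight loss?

Demand slope = (38.2 − 104.7)/(180 − 47) = −0.5, so P = 128.2 − 0.5Q.
Supply slope = (95 − 61.75)/(180 − 47) = 0.25, so P = 50 + 0.25Q.
Competitive equilibrium: 128.2 − 0.5Q = 50 + 0.25Q → Q* = 104.2667, P* = 76.0667.
At Q = 29: demand price = 128.2 − 0.5·29 = 113.7; supply price = 50 + 0.25·29 = 57.25.
ΔQ = 104.2667 − 29 = 75.2667; wedge = 113.7 − 57.25 = 56.45.
DWL = ½ × 75.2667 × 56.45 = 2124.40.

2124.40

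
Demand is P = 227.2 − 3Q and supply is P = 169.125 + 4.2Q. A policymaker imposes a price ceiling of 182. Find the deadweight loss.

90.02

Competitive equilibrium: 227.2 − 3Q = 169.125 + 4.2Q → Q* = 8.066, P* = 203.0021.
At the ceiling P = 182, quantity supplied = (182 − 169.125)/4.2 = 3.0655.
Willingness to pay at Q' = 3.0655: 227.2 − 3·3.0655 = 218.0035.
ΔQ = 8.066 − 3.0655 = 5.0005; wedge = 218.0035 − 182 = 36.0035.
The triangle = ½ × 5.0005 × 36.0035 = 90.02.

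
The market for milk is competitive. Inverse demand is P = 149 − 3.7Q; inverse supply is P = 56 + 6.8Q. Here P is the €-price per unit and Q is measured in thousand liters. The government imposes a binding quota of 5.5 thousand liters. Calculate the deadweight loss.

Competitive equilibrium: 149 − 3.7Q = 56 + 6.8Q → Q* = 8.8571, P* = 116.2286.
At Q = 5.5: demand price = 149 − 3.7·5.5 = 128.65; supply price = 56 + 6.8·5.5 = 93.4.
ΔQ = 8.8571 − 5.5 = 3.3571; wedge = 128.65 − 93.4 = 35.25.
The triangle = ½ × 3.3571 × 35.25 = €59.17 thousand.

€59.17 thousand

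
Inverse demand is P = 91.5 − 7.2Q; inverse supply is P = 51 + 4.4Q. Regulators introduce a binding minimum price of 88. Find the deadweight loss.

Competitive equilibrium: 91.5 − 7.2Q = 51 + 4.4Q → Q* = 3.4914, P* = 66.3621.
At the floor P = 88, quantity demanded = (91.5 − 88)/7.2 = 0.4861.
Sellers' marginal cost at Q' = 0.4861: 51 + 4.4·0.4861 = 53.1388.
ΔQ = 3.4914 − 0.4861 = 3.0053; wedge = 88 − 53.1388 = 34.8612.
The triangle = ½ × 3.0053 × 34.8612 = 52.38.

52.38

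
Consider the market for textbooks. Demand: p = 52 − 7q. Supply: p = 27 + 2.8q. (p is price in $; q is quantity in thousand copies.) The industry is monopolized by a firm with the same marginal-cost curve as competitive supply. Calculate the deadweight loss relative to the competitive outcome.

Competitive equilibrium: 52 − 7q = 27 + 2.8q → q* = 2.551, p* = 34.1429.
Marginal revenue: MR = 52 − 14q. Set MR = MC: 52 − 14q = 27 + 2.8q → q_m = 1.4881.
Price p_m = 52 − 7·1.4881 = 41.5833; MC(q_m) = 27 + 2.8·1.4881 = 31.1667.
Competitive q* = 2.551, so Δq = 1.0629; wedge = 41.5833 − 31.1667 = 10.4166.
The triangle = ½ × 1.0629 × 10.4166 = $5.54 thousand.

$5.54 thousand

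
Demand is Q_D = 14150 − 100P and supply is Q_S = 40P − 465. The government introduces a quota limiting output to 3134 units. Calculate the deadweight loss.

In inverse form: demand P = 141.5 − 0.01Q, supply P = 11.625 + 0.025Q.
Competitive equilibrium: 141.5 − 0.01Q = 11.625 + 0.025Q → Q* = 3710.7143, P* = 104.3929.
At Q = 3134: demand price = 141.5 − 0.01·3134 = 110.16; supply price = 11.625 + 0.025·3134 = 89.975.
ΔQ = 3710.7143 − 3134 = 576.7143; wedge = 110.16 − 89.975 = 20.185.
The triangle = ½ × 576.7143 × 20.185 = 5820.49.

5820.49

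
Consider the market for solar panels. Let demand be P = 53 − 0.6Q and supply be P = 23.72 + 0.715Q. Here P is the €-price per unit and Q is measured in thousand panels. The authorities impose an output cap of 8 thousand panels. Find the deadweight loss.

€133.82 thousand

Competitive equilibrium: 53 − 0.6Q = 23.72 + 0.715Q → Q* = 22.2662, P* = 39.6403.
At Q = 8: demand price = 53 − 0.6·8 = 48.2; supply price = 23.72 + 0.715·8 = 29.44.
ΔQ = 22.2662 − 8 = 14.2662; wedge = 48.2 − 29.44 = 18.76.
Welfare loss = ½ × 14.2662 × 18.76 = €133.82 thousand.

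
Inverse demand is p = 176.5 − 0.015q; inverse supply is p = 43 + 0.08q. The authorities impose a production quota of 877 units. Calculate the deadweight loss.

Competitive equilibrium: 176.5 − 0.015q = 43 + 0.08q → q* = 1405.2632, p* = 155.4211.
At q = 877: demand price = 176.5 − 0.015·877 = 163.345; supply price = 43 + 0.08·877 = 113.16.
Δq = 1405.2632 − 877 = 528.2632; wedge = 163.345 − 113.16 = 50.185.
Welfare loss = ½ × 528.2632 × 50.185 = 13255.44.

13255.44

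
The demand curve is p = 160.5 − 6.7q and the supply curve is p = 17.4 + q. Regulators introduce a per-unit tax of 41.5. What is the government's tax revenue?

547.58

Competitive equilibrium: 160.5 − 6.7q = 17.4 + q → q* = 18.5844, p* = 35.9844.
With the tax, the buyer price exceeds the seller price by 41.5: (160.5 − 6.7q) − (17.4 + q) = 41.5 → q' = 13.1948.
Tax revenue = 41.5 × 13.1948 = 547.58.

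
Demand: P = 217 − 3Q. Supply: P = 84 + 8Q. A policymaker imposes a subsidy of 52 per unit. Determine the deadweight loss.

Competitive equilibrium: 217 − 3Q = 84 + 8Q → Q* = 12.0909, P* = 180.7273.
The subsidy lowers effective supply by 52: P = 32 + 8Q.
New quantity: 217 − 3Q = 32 + 8Q → Q' = 16.8182.
Overproduction ΔQ = 16.8182 − 12.0909 = 4.7273; wedge = subsidy = 52.
Welfare loss = ½ × 4.7273 × 52 = 122.91.

122.91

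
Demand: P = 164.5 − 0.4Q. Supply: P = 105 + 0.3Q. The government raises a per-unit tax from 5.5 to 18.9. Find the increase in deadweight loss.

233.54

Competitive equilibrium: 164.5 − 0.4Q = 105 + 0.3Q → Q* = 85, P* = 130.5.
For a per-unit tax t: ΔQ = t/0.7, so DWL = ½·t·(t/0.7) = t²/1.4.
At t = 5.5: DWL = 21.607. At t = 18.9: DWL = 255.15.
Increase = 255.15 − 21.607 = 233.54.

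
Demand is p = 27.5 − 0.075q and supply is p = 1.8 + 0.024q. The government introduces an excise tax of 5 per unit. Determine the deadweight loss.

126.26

Competitive equilibrium: 27.5 − 0.075q = 1.8 + 0.024q → q* = 259.596, p* = 8.0303.
With the tax, the buyer price exceeds the seller price by 5: (27.5 − 0.075q) − (1.8 + 0.024q) = 5 → q' = 209.0909.
Δq = 259.596 − 209.0909 = 50.5051; the wedge equals the tax, 5.
Welfare loss = ½ × 50.5051 × 5 = 126.26.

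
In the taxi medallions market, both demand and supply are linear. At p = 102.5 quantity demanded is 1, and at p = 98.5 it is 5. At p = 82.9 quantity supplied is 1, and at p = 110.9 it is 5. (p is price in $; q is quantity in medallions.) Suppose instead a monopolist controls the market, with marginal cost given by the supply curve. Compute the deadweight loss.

$0.59

Demand slope = (98.5 − 102.5)/(5 − 1) = −1, so p = 103.5 − q.
Supply slope = (110.9 − 82.9)/(5 − 1) = 7, so p = 75.9 + 7q.
Competitive equilibrium: 103.5 − q = 75.9 + 7q → q* = 3.45, p* = 100.05.
Marginal revenue: MR = 103.5 − 2q. Set MR = MC: 103.5 − 2q = 75.9 + 7q → q_m = 3.0667.
Price p_m = 103.5 − 1·3.0667 = 100.4333; MC(q_m) = 75.9 + 7·3.0667 = 97.3669.
Competitive q* = 3.45, so Δq = 0.3833; wedge = 100.4333 − 97.3669 = 3.0664.
Deadweight loss = ½ × 0.3833 × 3.0664 = $0.59.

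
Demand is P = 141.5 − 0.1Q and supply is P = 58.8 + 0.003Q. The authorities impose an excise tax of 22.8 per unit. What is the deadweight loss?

Competitive equilibrium: 141.5 − 0.1Q = 58.8 + 0.003Q → Q* = 802.91262, P* = 61.20874.
With the tax, the buyer price exceeds the seller price by 22.8: (141.5 − 0.1Q) − (58.8 + 0.003Q) = 22.8 → Q' = 581.5534.
ΔQ = 802.91262 − 581.5534 = 221.35922; the wedge equals the tax, 22.8.
DWL = ½ × 221.35922 × 22.8 = 2523.50.

2523.50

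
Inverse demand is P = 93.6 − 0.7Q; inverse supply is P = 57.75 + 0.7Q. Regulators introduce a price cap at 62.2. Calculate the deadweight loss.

259.39

Competitive equilibrium: 93.6 − 0.7Q = 57.75 + 0.7Q → Q* = 25.6071, P* = 75.675.
At the ceiling P = 62.2, quantity supplied = (62.2 − 57.75)/0.7 = 6.3571.
Willingness to pay at Q' = 6.3571: 93.6 − 0.7·6.3571 = 89.15.
ΔQ = 25.6071 − 6.3571 = 19.25; wedge = 89.15 − 62.2 = 26.95.
The triangle = ½ × 19.25 × 26.95 = 259.39.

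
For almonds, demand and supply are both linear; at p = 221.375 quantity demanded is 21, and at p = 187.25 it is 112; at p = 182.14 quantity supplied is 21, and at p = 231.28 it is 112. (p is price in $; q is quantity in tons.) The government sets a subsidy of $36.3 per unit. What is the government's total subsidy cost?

$3758.93

Demand slope = (187.25 − 221.375)/(112 − 21) = −0.375, so p = 229.25 − 0.375q.
Supply slope = (231.28 − 182.14)/(112 − 21) = 0.54, so p = 170.8 + 0.54q.
Competitive equilibrium: 229.25 − 0.375q = 170.8 + 0.54q → q* = 63.8798, p* = 205.2951.
The subsidy lowers effective supply by 36.3: p = 134.5 + 0.54q.
New quantity: 229.25 − 0.375q = 134.5 + 0.54q → q' = 103.5519.
Total subsidy cost = 36.3 × 103.5519 = $3758.93.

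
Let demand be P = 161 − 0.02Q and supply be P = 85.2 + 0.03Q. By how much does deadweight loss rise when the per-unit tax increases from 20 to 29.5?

Competitive equilibrium: 161 − 0.02Q = 85.2 + 0.03Q → Q* = 1516, P* = 130.68.
For a per-unit tax t: ΔQ = t/0.05, so DWL = ½·t·(t/0.05) = t²/0.1.
At t = 20: DWL = 4000. At t = 29.5: DWL = 8702.5.
Increase = 8702.5 − 4000 = 4702.50.

4702.50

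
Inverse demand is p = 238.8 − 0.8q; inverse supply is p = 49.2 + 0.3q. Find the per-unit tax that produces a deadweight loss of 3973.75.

Competitive equilibrium: 238.8 − 0.8q = 49.2 + 0.3q → q* = 172.3636, p* = 100.9091.
A tax t gives Δq = t/1.1 and wedge t, so DWL = t²/2.2.
t²/2.2 = 3973.75 → t² = 8742.25 → t = 93.5.

93.5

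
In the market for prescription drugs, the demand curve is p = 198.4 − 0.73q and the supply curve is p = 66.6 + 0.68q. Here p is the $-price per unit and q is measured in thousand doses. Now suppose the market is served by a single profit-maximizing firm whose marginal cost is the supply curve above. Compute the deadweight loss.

Competitive equilibrium: 198.4 − 0.73q = 66.6 + 0.68q → q* = 93.4752, p* = 130.1631.
Marginal revenue: MR = 198.4 − 1.46q. Set MR = MC: 198.4 − 1.46q = 66.6 + 0.68q → q_m = 61.5888.
Price p_m = 198.4 − 0.73·61.5888 = 153.4402; MC(q_m) = 66.6 + 0.68·61.5888 = 108.4804.
Competitive q* = 93.4752, so Δq = 31.8864; wedge = 153.4402 − 108.4804 = 44.9598.
Welfare loss = ½ × 31.8864 × 44.9598 = $716.80 thousand.

$716.80 thousand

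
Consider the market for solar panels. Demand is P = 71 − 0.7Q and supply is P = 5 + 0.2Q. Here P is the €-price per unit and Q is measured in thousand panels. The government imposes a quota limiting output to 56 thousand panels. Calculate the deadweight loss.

€135.20 thousand

Competitive equilibrium: 71 − 0.7Q = 5 + 0.2Q → Q* = 73.3333, P* = 19.6667.
At Q = 56: demand price = 71 − 0.7·56 = 31.8; supply price = 5 + 0.2·56 = 16.2.
ΔQ = 73.3333 − 56 = 17.3333; wedge = 31.8 − 16.2 = 15.6.
DWL = ½ × 17.3333 × 15.6 = €135.20 thousand.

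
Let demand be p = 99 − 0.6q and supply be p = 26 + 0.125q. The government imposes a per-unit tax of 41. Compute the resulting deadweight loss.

1159.31

Competitive equilibrium: 99 − 0.6q = 26 + 0.125q → q* = 100.6897, p* = 38.5862.
With the tax, the buyer price exceeds the seller price by 41: (99 − 0.6q) − (26 + 0.125q) = 41 → q' = 44.1379.
Δq = 100.6897 − 44.1379 = 56.5518; the wedge equals the tax, 41.
Welfare loss = ½ × 56.5518 × 41 = 1159.31.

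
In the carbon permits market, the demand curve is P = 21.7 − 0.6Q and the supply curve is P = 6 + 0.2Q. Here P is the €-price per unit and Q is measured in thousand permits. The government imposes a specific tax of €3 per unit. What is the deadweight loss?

Competitive equilibrium: 21.7 − 0.6Q = 6 + 0.2Q → Q* = 19.625, P* = 9.925.
With the tax, the buyer price exceeds the seller price by 3: (21.7 − 0.6Q) − (6 + 0.2Q) = 3 → Q' = 15.875.
ΔQ = 19.625 − 15.875 = 3.75; the wedge equals the tax, 3.
DWL = ½ × 3.75 × 3 = €5.625 thousand.

€5.625 thousand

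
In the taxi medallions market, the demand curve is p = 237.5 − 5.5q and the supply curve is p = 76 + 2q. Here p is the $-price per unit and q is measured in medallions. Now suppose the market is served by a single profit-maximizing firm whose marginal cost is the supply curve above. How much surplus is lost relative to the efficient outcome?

$311.24

Competitive equilibrium: 237.5 − 5.5q = 76 + 2q → q* = 21.5333, p* = 119.0667.
Marginal revenue: MR = 237.5 − 11q. Set MR = MC: 237.5 − 11q = 76 + 2q → q_m = 12.4231.
Price p_m = 237.5 − 5.5·12.4231 = 169.173; MC(q_m) = 76 + 2·12.4231 = 100.8462.
Competitive q* = 21.5333, so Δq = 9.1102; wedge = 169.173 − 100.8462 = 68.3268.
DWL = ½ × 9.1102 × 68.3268 = $311.24.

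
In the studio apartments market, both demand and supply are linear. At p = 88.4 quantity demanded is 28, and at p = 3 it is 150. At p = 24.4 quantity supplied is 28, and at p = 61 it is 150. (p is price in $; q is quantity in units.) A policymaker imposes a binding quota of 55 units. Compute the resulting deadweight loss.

Demand slope = (3 − 88.4)/(150 − 28) = −0.7, so p = 108 − 0.7q.
Supply slope = (61 − 24.4)/(150 − 28) = 0.3, so p = 16 + 0.3q.
Competitive equilibrium: 108 − 0.7q = 16 + 0.3q → q* = 92, p* = 43.6.
At q = 55: demand price = 108 − 0.7·55 = 69.5; supply price = 16 + 0.3·55 = 32.5.
Δq = 92 − 55 = 37; wedge = 69.5 − 32.5 = 37.
DWL = ½ × 37 × 37 = $684.50.

$684.50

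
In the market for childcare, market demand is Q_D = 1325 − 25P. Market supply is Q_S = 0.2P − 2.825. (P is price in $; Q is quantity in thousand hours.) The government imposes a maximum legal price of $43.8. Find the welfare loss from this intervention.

$7.97 thousand

In inverse form: demand P = 53 − 0.04Q, supply P = 14.125 + 5Q.
Competitive equilibrium: 53 − 0.04Q = 14.125 + 5Q → Q* = 7.7133, P* = 52.6915.
At the ceiling P = 43.8, quantity supplied = (43.8 − 14.125)/5 = 5.935.
Willingness to pay at Q' = 5.935: 53 − 0.04·5.935 = 52.7626.
ΔQ = 7.7133 − 5.935 = 1.7783; wedge = 52.7626 − 43.8 = 8.9626.
DWL = ½ × 1.7783 × 8.9626 = $7.97 thousand.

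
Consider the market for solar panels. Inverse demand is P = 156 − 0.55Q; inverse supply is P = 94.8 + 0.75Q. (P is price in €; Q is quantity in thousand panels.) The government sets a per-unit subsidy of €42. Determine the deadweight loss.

€678.46 thousand

Competitive equilibrium: 156 − 0.55Q = 94.8 + 0.75Q → Q* = 47.0769, P* = 130.1077.
The subsidy lowers effective supply by 42: P = 52.8 + 0.75Q.
New quantity: 156 − 0.55Q = 52.8 + 0.75Q → Q' = 79.3846.
Overproduction ΔQ = 79.3846 − 47.0769 = 32.3077; wedge = subsidy = 42.
Deadweight loss = ½ × 32.3077 × 42 = €678.46 thousand.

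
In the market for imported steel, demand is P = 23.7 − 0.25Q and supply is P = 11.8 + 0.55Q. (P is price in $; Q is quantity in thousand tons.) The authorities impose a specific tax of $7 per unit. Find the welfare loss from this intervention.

$30.625 thousand

Competitive equilibrium: 23.7 − 0.25Q = 11.8 + 0.55Q → Q* = 14.875, P* = 19.9813.
With the tax, the buyer price exceeds the seller price by 7: (23.7 − 0.25Q) − (11.8 + 0.55Q) = 7 → Q' = 6.125.
ΔQ = 14.875 − 6.125 = 8.75; the wedge equals the tax, 7.
Welfare loss = ½ × 8.75 × 7 = $30.625 thousand.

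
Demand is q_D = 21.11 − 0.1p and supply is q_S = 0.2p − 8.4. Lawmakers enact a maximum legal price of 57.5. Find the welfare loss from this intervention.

In inverse form: demand p = 211.1 − 10q, supply p = 42 + 5q.
Competitive equilibrium: 211.1 − 10q = 42 + 5q → q* = 11.27333, p* = 98.36667.
At the ceiling p = 57.5, quantity supplied = (57.5 − 42)/5 = 3.1.
Willingness to pay at q' = 3.1: 211.1 − 10·3.1 = 180.1.
Δq = 11.27333 − 3.1 = 8.17333; wedge = 180.1 − 57.5 = 122.6.
DWL = ½ × 8.17333 × 122.6 = 501.03.

501.03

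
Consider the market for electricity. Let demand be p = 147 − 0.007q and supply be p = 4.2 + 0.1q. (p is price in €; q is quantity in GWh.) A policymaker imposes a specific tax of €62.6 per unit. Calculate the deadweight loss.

€18311.96

Competitive equilibrium: 147 − 0.007q = 4.2 + 0.1q → q* = 1334.5794, p* = 137.6579.
With the tax, the buyer price exceeds the seller price by 62.6: (147 − 0.007q) − (4.2 + 0.1q) = 62.6 → q' = 749.5327.
Δq = 1334.5794 − 749.5327 = 585.0467; the wedge equals the tax, 62.6.
DWL = ½ × 585.0467 × 62.6 = €18311.96.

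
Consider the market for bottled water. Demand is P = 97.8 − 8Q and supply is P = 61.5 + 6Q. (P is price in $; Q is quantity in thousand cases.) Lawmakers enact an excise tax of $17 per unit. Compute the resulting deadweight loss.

$10.32 thousand

Competitive equilibrium: 97.8 − 8Q = 61.5 + 6Q → Q* = 2.5929, P* = 77.0571.
With the tax, the buyer price exceeds the seller price by 17: (97.8 − 8Q) − (61.5 + 6Q) = 17 → Q' = 1.3786.
ΔQ = 2.5929 − 1.3786 = 1.2143; the wedge equals the tax, 17.
Welfare loss = ½ × 1.2143 × 17 = $10.32 thousand.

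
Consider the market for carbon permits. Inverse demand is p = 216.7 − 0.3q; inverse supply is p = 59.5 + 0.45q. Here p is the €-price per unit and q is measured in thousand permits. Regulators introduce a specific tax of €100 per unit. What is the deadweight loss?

€6666.67 thousand

Competitive equilibrium: 216.7 − 0.3q = 59.5 + 0.45q → q* = 209.6, p* = 153.82.
With the tax, the buyer price exceeds the seller price by 100: (216.7 − 0.3q) − (59.5 + 0.45q) = 100 → q' = 76.2667.
Δq = 209.6 − 76.2667 = 133.3333; the wedge equals the tax, 100.
DWL = ½ × 133.3333 × 100 = €6666.67 thousand.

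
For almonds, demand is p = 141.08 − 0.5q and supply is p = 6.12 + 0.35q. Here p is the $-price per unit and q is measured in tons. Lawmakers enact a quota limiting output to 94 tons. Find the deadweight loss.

Competitive equilibrium: 141.08 − 0.5q = 6.12 + 0.35q → q* = 158.7765, p* = 61.6918.
At q = 94: demand price = 141.08 − 0.5·94 = 94.08; supply price = 6.12 + 0.35·94 = 39.02.
Δq = 158.7765 − 94 = 64.7765; wedge = 94.08 − 39.02 = 55.06.
DWL = ½ × 64.7765 × 55.06 = $1783.30.

$1783.30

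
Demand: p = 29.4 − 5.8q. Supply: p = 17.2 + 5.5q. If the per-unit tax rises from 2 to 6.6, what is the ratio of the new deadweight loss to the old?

Competitive equilibrium: 29.4 − 5.8q = 17.2 + 5.5q → q* = 1.0796, p* = 23.1381.
For a per-unit tax t: Δq = t/11.3, so DWL = ½·t·(t/11.3) = t²/22.6.
At t = 2: DWL = 0.177. At t = 6.6: DWL = 1.927.
Ratio = (6.6/2)² = 10.89.

10.89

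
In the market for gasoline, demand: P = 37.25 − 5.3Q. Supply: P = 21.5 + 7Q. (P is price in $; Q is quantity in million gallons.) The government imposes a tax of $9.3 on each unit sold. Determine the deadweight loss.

$3.52 million

Competitive equilibrium: 37.25 − 5.3Q = 21.5 + 7Q → Q* = 1.2805, P* = 30.4634.
With the tax, the buyer price exceeds the seller price by 9.3: (37.25 − 5.3Q) − (21.5 + 7Q) = 9.3 → Q' = 0.5244.
ΔQ = 1.2805 − 0.5244 = 0.7561; the wedge equals the tax, 9.3.
DWL = ½ × 0.7561 × 9.3 = $3.52 million.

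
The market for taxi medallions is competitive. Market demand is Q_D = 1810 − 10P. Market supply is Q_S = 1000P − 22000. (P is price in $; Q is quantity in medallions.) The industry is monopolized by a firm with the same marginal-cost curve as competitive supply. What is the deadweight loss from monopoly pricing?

$30977.81

In inverse form: demand P = 181 − 0.1Q, supply P = 22 + 0.001Q.
Competitive equilibrium: 181 − 0.1Q = 22 + 0.001Q → Q* = 1574.25743, P* = 23.57426.
Marginal revenue: MR = 181 − 0.2Q. Set MR = MC: 181 − 0.2Q = 22 + 0.001Q → Q_m = 791.04478.
Price P_m = 181 − 0.1·791.04478 = 101.89552; MC(Q_m) = 22 + 0.001·791.04478 = 22.79104.
Competitive Q* = 1574.25743, so ΔQ = 783.21265; wedge = 101.89552 − 22.79104 = 79.10448.
DWL = ½ × 783.21265 × 79.10448 = $30977.81.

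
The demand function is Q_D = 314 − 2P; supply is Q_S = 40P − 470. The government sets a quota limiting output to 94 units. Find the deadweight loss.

8758.87

In inverse form: demand P = 157 − 0.5Q, supply P = 11.75 + 0.025Q.
Competitive equilibrium: 157 − 0.5Q = 11.75 + 0.025Q → Q* = 276.6667, P* = 18.6667.
At Q = 94: demand price = 157 − 0.5·94 = 110; supply price = 11.75 + 0.025·94 = 14.1.
ΔQ = 276.6667 − 94 = 182.6667; wedge = 110 − 14.1 = 95.9.
The triangle = ½ × 182.6667 × 95.9 = 8758.87.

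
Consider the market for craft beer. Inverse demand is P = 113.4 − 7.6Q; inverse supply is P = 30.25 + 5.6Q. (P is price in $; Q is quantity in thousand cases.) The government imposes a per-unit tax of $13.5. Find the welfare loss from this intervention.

Competitive equilibrium: 113.4 − 7.6Q = 30.25 + 5.6Q → Q* = 6.2992, P* = 65.5258.
With the tax, the buyer price exceeds the seller price by 13.5: (113.4 − 7.6Q) − (30.25 + 5.6Q) = 13.5 → Q' = 5.2765.
ΔQ = 6.2992 − 5.2765 = 1.0227; the wedge equals the tax, 13.5.
Welfare loss = ½ × 1.0227 × 13.5 = $6.90 thousand.

$6.90 thousand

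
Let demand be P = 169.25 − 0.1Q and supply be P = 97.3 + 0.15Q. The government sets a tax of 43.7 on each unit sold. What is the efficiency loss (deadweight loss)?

Competitive equilibrium: 169.25 − 0.1Q = 97.3 + 0.15Q → Q* = 287.8, P* = 140.47.
With the tax, the buyer price exceeds the seller price by 43.7: (169.25 − 0.1Q) − (97.3 + 0.15Q) = 43.7 → Q' = 113.
ΔQ = 287.8 − 113 = 174.8; the wedge equals the tax, 43.7.
Deadweight loss = ½ × 174.8 × 43.7 = 3819.38.

3819.38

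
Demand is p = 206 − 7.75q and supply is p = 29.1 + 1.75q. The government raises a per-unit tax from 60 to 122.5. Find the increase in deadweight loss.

Competitive equilibrium: 206 − 7.75q = 29.1 + 1.75q → q* = 18.6211, p* = 61.6868.
For a per-unit tax t: Δq = t/9.5, so DWL = ½·t·(t/9.5) = t²/19.
At t = 60: DWL = 189.474. At t = 122.5: DWL = 789.803.
Increase = 789.803 − 189.474 = 600.33.

600.33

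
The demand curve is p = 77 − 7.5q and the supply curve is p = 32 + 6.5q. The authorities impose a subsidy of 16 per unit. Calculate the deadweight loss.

9.14

Competitive equilibrium: 77 − 7.5q = 32 + 6.5q → q* = 3.2143, p* = 52.8929.
The subsidy lowers effective supply by 16: p = 16 + 6.5q.
New quantity: 77 − 7.5q = 16 + 6.5q → q' = 4.3571.
Overproduction Δq = 4.3571 − 3.2143 = 1.1428; wedge = subsidy = 16.
Welfare loss = ½ × 1.1428 × 16 = 9.14.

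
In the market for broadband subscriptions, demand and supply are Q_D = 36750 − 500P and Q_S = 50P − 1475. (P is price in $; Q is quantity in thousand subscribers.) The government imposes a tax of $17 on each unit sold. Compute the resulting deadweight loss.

$6568.18 thousand

In inverse form: demand P = 73.5 − 0.002Q, supply P = 29.5 + 0.02Q.
Competitive equilibrium: 73.5 − 0.002Q = 29.5 + 0.02Q → Q* = 2000, P* = 69.5.
With the tax, the buyer price exceeds the seller price by 17: (73.5 − 0.002Q) − (29.5 + 0.02Q) = 17 → Q' = 1227.2727.
ΔQ = 2000 − 1227.2727 = 772.7273; the wedge equals the tax, 17.
Welfare loss = ½ × 772.7273 × 17 = $6568.18 thousand.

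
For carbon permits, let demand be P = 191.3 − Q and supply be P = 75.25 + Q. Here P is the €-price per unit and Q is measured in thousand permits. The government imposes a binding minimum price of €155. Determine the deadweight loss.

€471.98 thousand

Competitive equilibrium: 191.3 − Q = 75.25 + Q → Q* = 58.025, P* = 133.275.
At the floor P = 155, quantity demanded = (191.3 − 155)/1 = 36.3.
Sellers' marginal cost at Q' = 36.3: 75.25 + 1·36.3 = 111.55.
ΔQ = 58.025 − 36.3 = 21.725; wedge = 155 − 111.55 = 43.45.
Deadweight loss = ½ × 21.725 × 43.45 = €471.98 thousand.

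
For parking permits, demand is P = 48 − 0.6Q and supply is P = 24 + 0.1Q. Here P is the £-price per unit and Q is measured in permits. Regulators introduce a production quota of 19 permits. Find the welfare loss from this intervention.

£81.78

Competitive equilibrium: 48 − 0.6Q = 24 + 0.1Q → Q* = 34.2857, P* = 27.4286.
At Q = 19: demand price = 48 − 0.6·19 = 36.6; supply price = 24 + 0.1·19 = 25.9.
ΔQ = 34.2857 − 19 = 15.2857; wedge = 36.6 − 25.9 = 10.7.
Deadweight loss = ½ × 15.2857 × 10.7 = £81.78.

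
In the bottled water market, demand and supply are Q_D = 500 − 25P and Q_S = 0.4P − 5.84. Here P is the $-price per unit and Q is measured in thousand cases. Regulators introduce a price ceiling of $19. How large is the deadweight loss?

$0.17 thousand

In inverse form: demand P = 20 − 0.04Q, supply P = 14.6 + 2.5Q.
Competitive equilibrium: 20 − 0.04Q = 14.6 + 2.5Q → Q* = 2.126, P* = 19.915.
At the ceiling P = 19, quantity supplied = (19 − 14.6)/2.5 = 1.76.
Willingness to pay at Q' = 1.76: 20 − 0.04·1.76 = 19.9296.
ΔQ = 2.126 − 1.76 = 0.366; wedge = 19.9296 − 19 = 0.9296.
Deadweight loss = ½ × 0.366 × 0.9296 = $0.17 thousand.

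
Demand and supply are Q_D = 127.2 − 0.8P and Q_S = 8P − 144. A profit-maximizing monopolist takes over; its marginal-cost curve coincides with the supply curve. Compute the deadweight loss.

In inverse form: demand P = 159 − 1.25Q, supply P = 18 + 0.125Q.
Competitive equilibrium: 159 − 1.25Q = 18 + 0.125Q → Q* = 102.5455, P* = 30.8182.
Marginal revenue: MR = 159 − 2.5Q. Set MR = MC: 159 − 2.5Q = 18 + 0.125Q → Q_m = 53.7143.
Price P_m = 159 − 1.25·53.7143 = 91.8571; MC(Q_m) = 18 + 0.125·53.7143 = 24.7143.
Competitive Q* = 102.5455, so ΔQ = 48.8312; wedge = 91.8571 − 24.7143 = 67.1428.
The triangle = ½ × 48.8312 × 67.1428 = 1639.33.

1639.33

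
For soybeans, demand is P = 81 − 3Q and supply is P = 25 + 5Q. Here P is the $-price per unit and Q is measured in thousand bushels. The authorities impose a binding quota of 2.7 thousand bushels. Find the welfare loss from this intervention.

$73.96 thousand

Competitive equilibrium: 81 − 3Q = 25 + 5Q → Q* = 7, P* = 60.
At Q = 2.7: demand price = 81 − 3·2.7 = 72.9; supply price = 25 + 5·2.7 = 38.5.
ΔQ = 7 − 2.7 = 4.3; wedge = 72.9 − 38.5 = 34.4.
Deadweight loss = ½ × 4.3 × 34.4 = $73.96 thousand.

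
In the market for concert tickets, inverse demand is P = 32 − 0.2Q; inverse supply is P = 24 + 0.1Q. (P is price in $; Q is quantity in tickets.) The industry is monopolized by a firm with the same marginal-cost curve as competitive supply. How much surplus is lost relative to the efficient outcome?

$17.07

Competitive equilibrium: 32 − 0.2Q = 24 + 0.1Q → Q* = 26.6667, P* = 26.6667.
Marginal revenue: MR = 32 − 0.4Q. Set MR = MC: 32 − 0.4Q = 24 + 0.1Q → Q_m = 16.
Price P_m = 32 − 0.2·16 = 28.8; MC(Q_m) = 24 + 0.1·16 = 25.6.
Competitive Q* = 26.6667, so ΔQ = 10.6667; wedge = 28.8 − 25.6 = 3.2.
Deadweight loss = ½ × 10.6667 × 3.2 = $17.07.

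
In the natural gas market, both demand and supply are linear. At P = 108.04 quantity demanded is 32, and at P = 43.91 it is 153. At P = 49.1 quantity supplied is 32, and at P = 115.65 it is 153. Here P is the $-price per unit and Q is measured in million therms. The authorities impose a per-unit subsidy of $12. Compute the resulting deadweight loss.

$66.67 million

Demand slope = (43.91 − 108.04)/(153 − 32) = −0.53, so P = 125 − 0.53Q.
Supply slope = (115.65 − 49.1)/(153 − 32) = 0.55, so P = 31.5 + 0.55Q.
Competitive equilibrium: 125 − 0.53Q = 31.5 + 0.55Q → Q* = 86.5741, P* = 79.1157.
The subsidy lowers effective supply by 12: P = 19.5 + 0.55Q.
New quantity: 125 − 0.53Q = 19.5 + 0.55Q → Q' = 97.6852.
Overproduction ΔQ = 97.6852 − 86.5741 = 11.1111; wedge = subsidy = 12.
DWL = ½ × 11.1111 × 12 = $66.67 million.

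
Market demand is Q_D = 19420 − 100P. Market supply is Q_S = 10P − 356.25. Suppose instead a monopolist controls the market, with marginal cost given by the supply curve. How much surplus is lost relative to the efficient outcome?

793.75

In inverse form: demand P = 194.2 − 0.01Q, supply P = 35.625 + 0.1Q.
Competitive equilibrium: 194.2 − 0.01Q = 35.625 + 0.1Q → Q* = 1441.5909, P* = 179.7841.
Marginal revenue: MR = 194.2 − 0.02Q. Set MR = MC: 194.2 − 0.02Q = 35.625 + 0.1Q → Q_m = 1321.4583.
Price P_m = 194.2 − 0.01·1321.4583 = 180.9854; MC(Q_m) = 35.625 + 0.1·1321.4583 = 167.7708.
Competitive Q* = 1441.5909, so ΔQ = 120.1326; wedge = 180.9854 − 167.7708 = 13.2146.
Deadweight loss = ½ × 120.1326 × 13.2146 = 793.75.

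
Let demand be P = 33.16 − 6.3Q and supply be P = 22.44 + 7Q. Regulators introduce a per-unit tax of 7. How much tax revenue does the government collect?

1.96

Competitive equilibrium: 33.16 − 6.3Q = 22.44 + 7Q → Q* = 0.806, P* = 28.0821.
With the tax, the buyer price exceeds the seller price by 7: (33.16 − 6.3Q) − (22.44 + 7Q) = 7 → Q' = 0.2797.
Tax revenue = 7 × 0.2797 = 1.96.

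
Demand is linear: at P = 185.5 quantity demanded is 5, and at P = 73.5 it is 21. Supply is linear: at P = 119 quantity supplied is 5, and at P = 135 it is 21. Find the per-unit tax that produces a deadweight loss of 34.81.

23.6

Demand slope = (73.5 − 185.5)/(21 − 5) = −7, so P = 220.5 − 7Q.
Supply slope = (135 − 119)/(21 − 5) = 1, so P = 114 + Q.
Competitive equilibrium: 220.5 − 7Q = 114 + Q → Q* = 13.3125, P* = 127.3125.
A tax t gives ΔQ = t/8 and wedge t, so DWL = t²/16.
t²/16 = 34.81 → t² = 556.96 → t = 23.6.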